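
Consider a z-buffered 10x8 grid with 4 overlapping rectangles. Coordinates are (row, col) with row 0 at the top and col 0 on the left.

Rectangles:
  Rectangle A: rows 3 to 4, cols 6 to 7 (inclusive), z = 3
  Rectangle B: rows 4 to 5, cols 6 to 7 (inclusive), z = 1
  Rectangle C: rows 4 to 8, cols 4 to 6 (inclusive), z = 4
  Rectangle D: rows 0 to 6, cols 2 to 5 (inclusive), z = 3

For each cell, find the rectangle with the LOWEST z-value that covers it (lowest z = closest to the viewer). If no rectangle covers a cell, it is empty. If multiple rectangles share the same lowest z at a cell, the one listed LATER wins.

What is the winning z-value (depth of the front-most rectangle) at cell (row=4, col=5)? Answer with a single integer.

Check cell (4,5):
  A: rows 3-4 cols 6-7 -> outside (col miss)
  B: rows 4-5 cols 6-7 -> outside (col miss)
  C: rows 4-8 cols 4-6 z=4 -> covers; best now C (z=4)
  D: rows 0-6 cols 2-5 z=3 -> covers; best now D (z=3)
Winner: D at z=3

Answer: 3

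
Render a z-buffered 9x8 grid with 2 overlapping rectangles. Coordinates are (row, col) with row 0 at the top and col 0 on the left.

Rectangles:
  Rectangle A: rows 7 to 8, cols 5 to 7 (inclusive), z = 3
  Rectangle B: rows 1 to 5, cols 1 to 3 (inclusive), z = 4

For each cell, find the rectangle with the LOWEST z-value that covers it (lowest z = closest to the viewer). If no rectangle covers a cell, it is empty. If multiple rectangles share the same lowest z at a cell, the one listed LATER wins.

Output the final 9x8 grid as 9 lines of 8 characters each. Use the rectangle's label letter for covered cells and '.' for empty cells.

........
.BBB....
.BBB....
.BBB....
.BBB....
.BBB....
........
.....AAA
.....AAA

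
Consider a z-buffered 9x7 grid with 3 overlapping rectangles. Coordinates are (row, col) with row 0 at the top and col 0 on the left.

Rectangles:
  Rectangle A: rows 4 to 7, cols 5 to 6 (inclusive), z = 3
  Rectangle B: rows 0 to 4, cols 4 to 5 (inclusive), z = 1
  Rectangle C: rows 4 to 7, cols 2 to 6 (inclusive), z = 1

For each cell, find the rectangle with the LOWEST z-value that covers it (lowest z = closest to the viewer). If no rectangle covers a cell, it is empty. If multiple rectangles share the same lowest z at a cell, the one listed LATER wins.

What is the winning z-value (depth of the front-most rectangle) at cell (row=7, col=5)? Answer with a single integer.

Answer: 1

Derivation:
Check cell (7,5):
  A: rows 4-7 cols 5-6 z=3 -> covers; best now A (z=3)
  B: rows 0-4 cols 4-5 -> outside (row miss)
  C: rows 4-7 cols 2-6 z=1 -> covers; best now C (z=1)
Winner: C at z=1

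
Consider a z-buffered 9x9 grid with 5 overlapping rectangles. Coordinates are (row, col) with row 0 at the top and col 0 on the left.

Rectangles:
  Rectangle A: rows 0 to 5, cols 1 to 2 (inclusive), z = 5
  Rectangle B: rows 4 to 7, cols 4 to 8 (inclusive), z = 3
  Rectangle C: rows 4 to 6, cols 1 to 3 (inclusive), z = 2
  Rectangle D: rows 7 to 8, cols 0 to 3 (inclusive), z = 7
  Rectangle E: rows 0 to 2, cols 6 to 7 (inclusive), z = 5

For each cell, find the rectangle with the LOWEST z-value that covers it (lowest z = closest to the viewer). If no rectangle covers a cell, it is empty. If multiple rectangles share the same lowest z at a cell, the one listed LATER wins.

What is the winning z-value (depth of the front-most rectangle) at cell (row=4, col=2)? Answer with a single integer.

Check cell (4,2):
  A: rows 0-5 cols 1-2 z=5 -> covers; best now A (z=5)
  B: rows 4-7 cols 4-8 -> outside (col miss)
  C: rows 4-6 cols 1-3 z=2 -> covers; best now C (z=2)
  D: rows 7-8 cols 0-3 -> outside (row miss)
  E: rows 0-2 cols 6-7 -> outside (row miss)
Winner: C at z=2

Answer: 2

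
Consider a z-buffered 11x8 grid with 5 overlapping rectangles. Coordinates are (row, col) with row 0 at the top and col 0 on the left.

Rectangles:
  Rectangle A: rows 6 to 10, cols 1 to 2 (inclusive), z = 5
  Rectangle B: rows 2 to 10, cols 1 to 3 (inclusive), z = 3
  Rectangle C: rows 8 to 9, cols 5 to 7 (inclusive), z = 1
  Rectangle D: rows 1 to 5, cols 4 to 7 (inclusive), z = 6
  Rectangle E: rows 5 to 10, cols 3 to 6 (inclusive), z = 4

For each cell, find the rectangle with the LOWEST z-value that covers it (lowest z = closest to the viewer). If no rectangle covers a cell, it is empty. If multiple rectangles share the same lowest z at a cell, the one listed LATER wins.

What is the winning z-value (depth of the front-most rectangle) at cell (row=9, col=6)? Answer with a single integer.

Answer: 1

Derivation:
Check cell (9,6):
  A: rows 6-10 cols 1-2 -> outside (col miss)
  B: rows 2-10 cols 1-3 -> outside (col miss)
  C: rows 8-9 cols 5-7 z=1 -> covers; best now C (z=1)
  D: rows 1-5 cols 4-7 -> outside (row miss)
  E: rows 5-10 cols 3-6 z=4 -> covers; best now C (z=1)
Winner: C at z=1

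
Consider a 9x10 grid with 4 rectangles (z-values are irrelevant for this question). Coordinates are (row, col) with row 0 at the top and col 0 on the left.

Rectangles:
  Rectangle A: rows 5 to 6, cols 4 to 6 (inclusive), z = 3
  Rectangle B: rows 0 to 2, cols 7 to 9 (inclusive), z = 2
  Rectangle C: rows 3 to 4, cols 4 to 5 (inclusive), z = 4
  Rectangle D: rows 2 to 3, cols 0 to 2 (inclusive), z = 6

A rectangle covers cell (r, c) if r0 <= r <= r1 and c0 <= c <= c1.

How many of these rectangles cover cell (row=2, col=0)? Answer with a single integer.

Answer: 1

Derivation:
Check cell (2,0):
  A: rows 5-6 cols 4-6 -> outside (row miss)
  B: rows 0-2 cols 7-9 -> outside (col miss)
  C: rows 3-4 cols 4-5 -> outside (row miss)
  D: rows 2-3 cols 0-2 -> covers
Count covering = 1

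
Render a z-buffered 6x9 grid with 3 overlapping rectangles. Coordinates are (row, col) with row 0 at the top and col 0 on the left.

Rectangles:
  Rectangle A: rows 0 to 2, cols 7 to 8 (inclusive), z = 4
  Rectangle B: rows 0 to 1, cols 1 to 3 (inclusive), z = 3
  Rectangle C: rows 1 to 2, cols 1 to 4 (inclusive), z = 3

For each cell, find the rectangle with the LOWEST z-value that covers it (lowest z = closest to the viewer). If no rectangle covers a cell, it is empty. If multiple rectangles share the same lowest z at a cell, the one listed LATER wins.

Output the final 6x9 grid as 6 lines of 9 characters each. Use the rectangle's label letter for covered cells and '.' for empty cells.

.BBB...AA
.CCCC..AA
.CCCC..AA
.........
.........
.........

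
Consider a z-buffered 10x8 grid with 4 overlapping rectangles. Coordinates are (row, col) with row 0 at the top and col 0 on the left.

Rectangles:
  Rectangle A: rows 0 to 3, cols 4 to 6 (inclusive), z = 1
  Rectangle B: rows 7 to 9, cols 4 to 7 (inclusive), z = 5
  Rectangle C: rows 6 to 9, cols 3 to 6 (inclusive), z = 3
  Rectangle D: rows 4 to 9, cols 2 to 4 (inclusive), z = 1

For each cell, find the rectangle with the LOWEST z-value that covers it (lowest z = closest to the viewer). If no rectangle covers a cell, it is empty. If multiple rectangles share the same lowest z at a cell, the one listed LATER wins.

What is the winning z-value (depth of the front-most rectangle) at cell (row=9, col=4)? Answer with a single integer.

Check cell (9,4):
  A: rows 0-3 cols 4-6 -> outside (row miss)
  B: rows 7-9 cols 4-7 z=5 -> covers; best now B (z=5)
  C: rows 6-9 cols 3-6 z=3 -> covers; best now C (z=3)
  D: rows 4-9 cols 2-4 z=1 -> covers; best now D (z=1)
Winner: D at z=1

Answer: 1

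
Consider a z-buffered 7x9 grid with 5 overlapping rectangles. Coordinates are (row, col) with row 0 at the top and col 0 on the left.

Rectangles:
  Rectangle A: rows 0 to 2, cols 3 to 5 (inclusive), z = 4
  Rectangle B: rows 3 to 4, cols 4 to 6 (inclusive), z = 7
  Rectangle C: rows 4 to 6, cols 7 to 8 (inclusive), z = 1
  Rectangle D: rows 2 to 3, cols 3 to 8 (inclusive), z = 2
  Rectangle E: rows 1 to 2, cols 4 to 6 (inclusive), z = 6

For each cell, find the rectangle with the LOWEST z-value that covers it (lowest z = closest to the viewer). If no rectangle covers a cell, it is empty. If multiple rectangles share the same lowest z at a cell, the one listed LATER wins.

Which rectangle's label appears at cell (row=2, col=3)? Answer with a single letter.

Check cell (2,3):
  A: rows 0-2 cols 3-5 z=4 -> covers; best now A (z=4)
  B: rows 3-4 cols 4-6 -> outside (row miss)
  C: rows 4-6 cols 7-8 -> outside (row miss)
  D: rows 2-3 cols 3-8 z=2 -> covers; best now D (z=2)
  E: rows 1-2 cols 4-6 -> outside (col miss)
Winner: D at z=2

Answer: D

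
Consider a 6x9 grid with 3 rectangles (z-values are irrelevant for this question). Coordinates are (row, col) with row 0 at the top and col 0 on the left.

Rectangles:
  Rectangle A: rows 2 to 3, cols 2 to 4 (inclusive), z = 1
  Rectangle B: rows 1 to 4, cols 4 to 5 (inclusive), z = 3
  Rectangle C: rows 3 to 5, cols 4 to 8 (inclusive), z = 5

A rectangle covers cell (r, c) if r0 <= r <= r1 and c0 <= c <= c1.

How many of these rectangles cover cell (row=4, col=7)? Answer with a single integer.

Check cell (4,7):
  A: rows 2-3 cols 2-4 -> outside (row miss)
  B: rows 1-4 cols 4-5 -> outside (col miss)
  C: rows 3-5 cols 4-8 -> covers
Count covering = 1

Answer: 1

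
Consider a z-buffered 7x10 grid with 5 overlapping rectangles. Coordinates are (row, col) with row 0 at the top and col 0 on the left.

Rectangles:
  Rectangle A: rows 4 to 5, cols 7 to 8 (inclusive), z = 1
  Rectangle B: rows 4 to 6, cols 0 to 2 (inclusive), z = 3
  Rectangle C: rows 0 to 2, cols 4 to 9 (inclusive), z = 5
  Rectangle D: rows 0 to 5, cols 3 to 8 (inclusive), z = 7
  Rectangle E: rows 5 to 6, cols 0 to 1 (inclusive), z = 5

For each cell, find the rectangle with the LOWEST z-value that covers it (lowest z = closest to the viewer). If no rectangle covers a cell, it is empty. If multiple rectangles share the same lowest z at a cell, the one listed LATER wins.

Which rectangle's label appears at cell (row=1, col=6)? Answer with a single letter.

Answer: C

Derivation:
Check cell (1,6):
  A: rows 4-5 cols 7-8 -> outside (row miss)
  B: rows 4-6 cols 0-2 -> outside (row miss)
  C: rows 0-2 cols 4-9 z=5 -> covers; best now C (z=5)
  D: rows 0-5 cols 3-8 z=7 -> covers; best now C (z=5)
  E: rows 5-6 cols 0-1 -> outside (row miss)
Winner: C at z=5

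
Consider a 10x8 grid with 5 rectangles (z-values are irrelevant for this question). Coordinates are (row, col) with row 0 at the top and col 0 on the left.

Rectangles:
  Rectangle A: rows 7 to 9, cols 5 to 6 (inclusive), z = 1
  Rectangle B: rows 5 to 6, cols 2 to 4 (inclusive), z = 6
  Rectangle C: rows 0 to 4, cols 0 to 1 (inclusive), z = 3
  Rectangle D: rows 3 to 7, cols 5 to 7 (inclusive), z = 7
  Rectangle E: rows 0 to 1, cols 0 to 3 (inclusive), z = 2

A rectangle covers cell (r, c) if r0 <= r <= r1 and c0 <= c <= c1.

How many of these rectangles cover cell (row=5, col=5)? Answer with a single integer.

Check cell (5,5):
  A: rows 7-9 cols 5-6 -> outside (row miss)
  B: rows 5-6 cols 2-4 -> outside (col miss)
  C: rows 0-4 cols 0-1 -> outside (row miss)
  D: rows 3-7 cols 5-7 -> covers
  E: rows 0-1 cols 0-3 -> outside (row miss)
Count covering = 1

Answer: 1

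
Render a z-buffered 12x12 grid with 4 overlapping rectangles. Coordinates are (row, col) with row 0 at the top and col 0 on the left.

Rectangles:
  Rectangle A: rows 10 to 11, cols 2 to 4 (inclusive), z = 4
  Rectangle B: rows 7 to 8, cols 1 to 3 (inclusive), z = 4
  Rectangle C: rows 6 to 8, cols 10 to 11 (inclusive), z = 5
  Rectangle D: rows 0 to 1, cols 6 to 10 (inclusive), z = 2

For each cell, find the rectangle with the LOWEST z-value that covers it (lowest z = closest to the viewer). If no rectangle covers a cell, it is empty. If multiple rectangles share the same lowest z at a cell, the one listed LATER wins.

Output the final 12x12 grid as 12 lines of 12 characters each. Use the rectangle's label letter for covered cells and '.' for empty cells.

......DDDDD.
......DDDDD.
............
............
............
............
..........CC
.BBB......CC
.BBB......CC
............
..AAA.......
..AAA.......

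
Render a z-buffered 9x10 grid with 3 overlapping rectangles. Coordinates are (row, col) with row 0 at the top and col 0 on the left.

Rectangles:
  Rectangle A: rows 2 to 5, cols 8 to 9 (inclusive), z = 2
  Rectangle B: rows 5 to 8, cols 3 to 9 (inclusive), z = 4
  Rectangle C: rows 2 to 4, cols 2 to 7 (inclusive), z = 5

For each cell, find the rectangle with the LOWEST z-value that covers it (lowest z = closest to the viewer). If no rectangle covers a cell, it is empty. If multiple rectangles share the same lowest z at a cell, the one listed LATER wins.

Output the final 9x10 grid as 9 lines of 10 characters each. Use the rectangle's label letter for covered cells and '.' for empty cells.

..........
..........
..CCCCCCAA
..CCCCCCAA
..CCCCCCAA
...BBBBBAA
...BBBBBBB
...BBBBBBB
...BBBBBBB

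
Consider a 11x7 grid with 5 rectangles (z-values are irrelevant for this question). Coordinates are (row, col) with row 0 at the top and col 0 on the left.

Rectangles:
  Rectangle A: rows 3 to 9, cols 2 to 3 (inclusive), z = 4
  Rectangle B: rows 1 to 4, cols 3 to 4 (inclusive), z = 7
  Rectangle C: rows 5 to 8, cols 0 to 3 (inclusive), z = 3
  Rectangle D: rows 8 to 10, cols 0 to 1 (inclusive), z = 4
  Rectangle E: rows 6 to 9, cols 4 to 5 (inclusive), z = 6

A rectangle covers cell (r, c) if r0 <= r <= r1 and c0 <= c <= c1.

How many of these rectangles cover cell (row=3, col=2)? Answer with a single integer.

Answer: 1

Derivation:
Check cell (3,2):
  A: rows 3-9 cols 2-3 -> covers
  B: rows 1-4 cols 3-4 -> outside (col miss)
  C: rows 5-8 cols 0-3 -> outside (row miss)
  D: rows 8-10 cols 0-1 -> outside (row miss)
  E: rows 6-9 cols 4-5 -> outside (row miss)
Count covering = 1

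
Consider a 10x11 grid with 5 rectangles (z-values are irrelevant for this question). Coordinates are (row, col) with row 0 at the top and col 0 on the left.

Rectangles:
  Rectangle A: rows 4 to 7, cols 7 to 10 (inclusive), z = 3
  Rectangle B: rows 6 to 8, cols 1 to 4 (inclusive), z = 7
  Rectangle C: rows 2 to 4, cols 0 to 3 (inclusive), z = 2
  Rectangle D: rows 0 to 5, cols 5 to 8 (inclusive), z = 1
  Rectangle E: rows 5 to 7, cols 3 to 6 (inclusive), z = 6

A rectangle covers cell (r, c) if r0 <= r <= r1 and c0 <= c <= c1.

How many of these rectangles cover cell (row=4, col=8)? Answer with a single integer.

Answer: 2

Derivation:
Check cell (4,8):
  A: rows 4-7 cols 7-10 -> covers
  B: rows 6-8 cols 1-4 -> outside (row miss)
  C: rows 2-4 cols 0-3 -> outside (col miss)
  D: rows 0-5 cols 5-8 -> covers
  E: rows 5-7 cols 3-6 -> outside (row miss)
Count covering = 2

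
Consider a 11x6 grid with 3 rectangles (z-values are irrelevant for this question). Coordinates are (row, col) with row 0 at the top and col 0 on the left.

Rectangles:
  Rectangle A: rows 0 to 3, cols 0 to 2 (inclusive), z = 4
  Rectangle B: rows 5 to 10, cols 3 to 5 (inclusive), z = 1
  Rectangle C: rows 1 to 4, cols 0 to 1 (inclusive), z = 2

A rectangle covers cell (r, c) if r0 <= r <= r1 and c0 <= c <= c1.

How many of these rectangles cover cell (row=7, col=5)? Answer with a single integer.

Answer: 1

Derivation:
Check cell (7,5):
  A: rows 0-3 cols 0-2 -> outside (row miss)
  B: rows 5-10 cols 3-5 -> covers
  C: rows 1-4 cols 0-1 -> outside (row miss)
Count covering = 1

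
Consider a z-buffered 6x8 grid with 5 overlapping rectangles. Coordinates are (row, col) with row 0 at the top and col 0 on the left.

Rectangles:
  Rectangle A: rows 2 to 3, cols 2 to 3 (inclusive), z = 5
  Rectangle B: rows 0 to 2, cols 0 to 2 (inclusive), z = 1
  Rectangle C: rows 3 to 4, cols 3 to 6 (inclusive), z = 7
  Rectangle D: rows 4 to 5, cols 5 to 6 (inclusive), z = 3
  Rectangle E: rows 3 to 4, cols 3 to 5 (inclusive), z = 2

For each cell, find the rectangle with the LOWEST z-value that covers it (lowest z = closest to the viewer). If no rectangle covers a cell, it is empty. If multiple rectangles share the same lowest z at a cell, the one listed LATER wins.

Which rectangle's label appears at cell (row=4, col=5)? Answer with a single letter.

Answer: E

Derivation:
Check cell (4,5):
  A: rows 2-3 cols 2-3 -> outside (row miss)
  B: rows 0-2 cols 0-2 -> outside (row miss)
  C: rows 3-4 cols 3-6 z=7 -> covers; best now C (z=7)
  D: rows 4-5 cols 5-6 z=3 -> covers; best now D (z=3)
  E: rows 3-4 cols 3-5 z=2 -> covers; best now E (z=2)
Winner: E at z=2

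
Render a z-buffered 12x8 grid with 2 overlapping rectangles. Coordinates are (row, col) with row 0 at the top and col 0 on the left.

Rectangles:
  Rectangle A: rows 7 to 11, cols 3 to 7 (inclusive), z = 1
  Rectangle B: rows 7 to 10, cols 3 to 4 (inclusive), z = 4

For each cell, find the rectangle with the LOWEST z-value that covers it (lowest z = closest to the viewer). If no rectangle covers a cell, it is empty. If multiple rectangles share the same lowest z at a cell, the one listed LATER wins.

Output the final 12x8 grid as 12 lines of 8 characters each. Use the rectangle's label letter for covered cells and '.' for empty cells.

........
........
........
........
........
........
........
...AAAAA
...AAAAA
...AAAAA
...AAAAA
...AAAAA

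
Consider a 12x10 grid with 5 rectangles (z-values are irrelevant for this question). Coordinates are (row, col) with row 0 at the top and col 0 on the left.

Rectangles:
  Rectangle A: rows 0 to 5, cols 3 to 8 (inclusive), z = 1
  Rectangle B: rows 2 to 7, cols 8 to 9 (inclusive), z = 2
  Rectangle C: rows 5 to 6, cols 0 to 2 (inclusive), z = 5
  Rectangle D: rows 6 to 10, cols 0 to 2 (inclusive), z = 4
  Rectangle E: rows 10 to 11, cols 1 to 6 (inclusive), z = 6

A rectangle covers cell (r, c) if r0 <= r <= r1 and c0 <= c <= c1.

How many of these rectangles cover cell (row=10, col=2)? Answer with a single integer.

Answer: 2

Derivation:
Check cell (10,2):
  A: rows 0-5 cols 3-8 -> outside (row miss)
  B: rows 2-7 cols 8-9 -> outside (row miss)
  C: rows 5-6 cols 0-2 -> outside (row miss)
  D: rows 6-10 cols 0-2 -> covers
  E: rows 10-11 cols 1-6 -> covers
Count covering = 2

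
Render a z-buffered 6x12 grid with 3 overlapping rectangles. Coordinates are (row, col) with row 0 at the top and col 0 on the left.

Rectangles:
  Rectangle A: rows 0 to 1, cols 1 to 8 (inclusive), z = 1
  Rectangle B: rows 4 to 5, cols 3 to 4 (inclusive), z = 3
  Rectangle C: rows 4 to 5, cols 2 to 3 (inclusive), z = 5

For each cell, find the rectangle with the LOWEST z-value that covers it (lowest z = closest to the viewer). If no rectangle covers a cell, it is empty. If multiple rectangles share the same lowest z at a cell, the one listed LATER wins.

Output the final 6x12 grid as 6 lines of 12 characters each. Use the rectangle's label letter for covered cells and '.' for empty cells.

.AAAAAAAA...
.AAAAAAAA...
............
............
..CBB.......
..CBB.......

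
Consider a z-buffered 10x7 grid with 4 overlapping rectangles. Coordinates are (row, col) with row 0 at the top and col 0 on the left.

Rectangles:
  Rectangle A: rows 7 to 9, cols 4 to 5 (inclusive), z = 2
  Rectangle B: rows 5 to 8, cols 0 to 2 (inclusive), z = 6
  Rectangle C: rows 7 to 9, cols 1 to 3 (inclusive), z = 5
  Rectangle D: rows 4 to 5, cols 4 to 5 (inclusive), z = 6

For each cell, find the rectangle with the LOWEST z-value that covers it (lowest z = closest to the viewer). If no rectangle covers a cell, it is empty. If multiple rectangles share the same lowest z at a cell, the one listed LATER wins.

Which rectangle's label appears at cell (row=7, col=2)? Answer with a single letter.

Answer: C

Derivation:
Check cell (7,2):
  A: rows 7-9 cols 4-5 -> outside (col miss)
  B: rows 5-8 cols 0-2 z=6 -> covers; best now B (z=6)
  C: rows 7-9 cols 1-3 z=5 -> covers; best now C (z=5)
  D: rows 4-5 cols 4-5 -> outside (row miss)
Winner: C at z=5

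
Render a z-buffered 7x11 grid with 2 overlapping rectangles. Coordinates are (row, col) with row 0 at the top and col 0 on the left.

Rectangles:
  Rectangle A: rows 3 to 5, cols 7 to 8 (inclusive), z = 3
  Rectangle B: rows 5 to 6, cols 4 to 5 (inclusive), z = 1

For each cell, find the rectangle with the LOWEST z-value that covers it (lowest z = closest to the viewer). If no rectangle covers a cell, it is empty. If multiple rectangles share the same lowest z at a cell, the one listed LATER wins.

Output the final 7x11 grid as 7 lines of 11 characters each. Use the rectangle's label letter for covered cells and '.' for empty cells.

...........
...........
...........
.......AA..
.......AA..
....BB.AA..
....BB.....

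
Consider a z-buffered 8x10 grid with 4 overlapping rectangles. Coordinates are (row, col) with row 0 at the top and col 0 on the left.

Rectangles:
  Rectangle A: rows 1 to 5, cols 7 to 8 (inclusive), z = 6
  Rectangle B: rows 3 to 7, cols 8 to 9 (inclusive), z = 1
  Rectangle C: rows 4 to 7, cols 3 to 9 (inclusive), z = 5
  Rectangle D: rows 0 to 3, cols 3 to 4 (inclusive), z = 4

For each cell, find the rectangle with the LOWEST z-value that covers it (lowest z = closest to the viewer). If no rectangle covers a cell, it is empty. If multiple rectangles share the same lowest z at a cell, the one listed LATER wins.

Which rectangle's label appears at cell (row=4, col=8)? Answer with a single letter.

Answer: B

Derivation:
Check cell (4,8):
  A: rows 1-5 cols 7-8 z=6 -> covers; best now A (z=6)
  B: rows 3-7 cols 8-9 z=1 -> covers; best now B (z=1)
  C: rows 4-7 cols 3-9 z=5 -> covers; best now B (z=1)
  D: rows 0-3 cols 3-4 -> outside (row miss)
Winner: B at z=1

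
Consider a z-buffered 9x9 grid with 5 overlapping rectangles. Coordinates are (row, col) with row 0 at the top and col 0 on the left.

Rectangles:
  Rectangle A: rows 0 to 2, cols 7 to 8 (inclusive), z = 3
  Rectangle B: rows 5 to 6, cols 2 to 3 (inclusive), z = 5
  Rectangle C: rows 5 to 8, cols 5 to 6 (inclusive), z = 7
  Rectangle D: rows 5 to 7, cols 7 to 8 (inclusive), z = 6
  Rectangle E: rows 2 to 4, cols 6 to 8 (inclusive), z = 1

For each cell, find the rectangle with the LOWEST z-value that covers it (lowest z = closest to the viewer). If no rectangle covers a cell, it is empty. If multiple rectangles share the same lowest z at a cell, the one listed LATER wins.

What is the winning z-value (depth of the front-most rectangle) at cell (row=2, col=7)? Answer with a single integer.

Answer: 1

Derivation:
Check cell (2,7):
  A: rows 0-2 cols 7-8 z=3 -> covers; best now A (z=3)
  B: rows 5-6 cols 2-3 -> outside (row miss)
  C: rows 5-8 cols 5-6 -> outside (row miss)
  D: rows 5-7 cols 7-8 -> outside (row miss)
  E: rows 2-4 cols 6-8 z=1 -> covers; best now E (z=1)
Winner: E at z=1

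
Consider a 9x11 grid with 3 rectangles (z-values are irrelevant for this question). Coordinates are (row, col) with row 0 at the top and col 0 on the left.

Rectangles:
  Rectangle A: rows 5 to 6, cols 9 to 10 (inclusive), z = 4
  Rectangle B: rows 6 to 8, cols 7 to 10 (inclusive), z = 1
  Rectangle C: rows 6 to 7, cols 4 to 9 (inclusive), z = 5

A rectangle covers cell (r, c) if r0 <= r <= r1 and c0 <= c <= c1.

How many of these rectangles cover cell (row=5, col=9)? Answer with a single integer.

Answer: 1

Derivation:
Check cell (5,9):
  A: rows 5-6 cols 9-10 -> covers
  B: rows 6-8 cols 7-10 -> outside (row miss)
  C: rows 6-7 cols 4-9 -> outside (row miss)
Count covering = 1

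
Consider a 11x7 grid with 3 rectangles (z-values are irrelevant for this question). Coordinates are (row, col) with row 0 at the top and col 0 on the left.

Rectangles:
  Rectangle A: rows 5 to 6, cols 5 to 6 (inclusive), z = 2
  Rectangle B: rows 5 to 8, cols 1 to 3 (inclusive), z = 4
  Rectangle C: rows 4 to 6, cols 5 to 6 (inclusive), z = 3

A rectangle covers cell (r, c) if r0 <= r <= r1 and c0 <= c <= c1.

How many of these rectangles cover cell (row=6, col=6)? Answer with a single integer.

Check cell (6,6):
  A: rows 5-6 cols 5-6 -> covers
  B: rows 5-8 cols 1-3 -> outside (col miss)
  C: rows 4-6 cols 5-6 -> covers
Count covering = 2

Answer: 2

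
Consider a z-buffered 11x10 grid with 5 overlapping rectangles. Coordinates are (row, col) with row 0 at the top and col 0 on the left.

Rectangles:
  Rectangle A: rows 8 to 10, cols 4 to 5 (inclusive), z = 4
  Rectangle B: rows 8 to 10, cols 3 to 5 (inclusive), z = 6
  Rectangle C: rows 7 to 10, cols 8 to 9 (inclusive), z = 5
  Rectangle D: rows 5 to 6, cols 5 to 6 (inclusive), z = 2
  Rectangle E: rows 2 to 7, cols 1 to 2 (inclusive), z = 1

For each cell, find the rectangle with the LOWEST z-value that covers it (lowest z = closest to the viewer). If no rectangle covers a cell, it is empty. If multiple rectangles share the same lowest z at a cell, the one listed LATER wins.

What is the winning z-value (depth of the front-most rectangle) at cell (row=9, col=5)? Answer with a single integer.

Answer: 4

Derivation:
Check cell (9,5):
  A: rows 8-10 cols 4-5 z=4 -> covers; best now A (z=4)
  B: rows 8-10 cols 3-5 z=6 -> covers; best now A (z=4)
  C: rows 7-10 cols 8-9 -> outside (col miss)
  D: rows 5-6 cols 5-6 -> outside (row miss)
  E: rows 2-7 cols 1-2 -> outside (row miss)
Winner: A at z=4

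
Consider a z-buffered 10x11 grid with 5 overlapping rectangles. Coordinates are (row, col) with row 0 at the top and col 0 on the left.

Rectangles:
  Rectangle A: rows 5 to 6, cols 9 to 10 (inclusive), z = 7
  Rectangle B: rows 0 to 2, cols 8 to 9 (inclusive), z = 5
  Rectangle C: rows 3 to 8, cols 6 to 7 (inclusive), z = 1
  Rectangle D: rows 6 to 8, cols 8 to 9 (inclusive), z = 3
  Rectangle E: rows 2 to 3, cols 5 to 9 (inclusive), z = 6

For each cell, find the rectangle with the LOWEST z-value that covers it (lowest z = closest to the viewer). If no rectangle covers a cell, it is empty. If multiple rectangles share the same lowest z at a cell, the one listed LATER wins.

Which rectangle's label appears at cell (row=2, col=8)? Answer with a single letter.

Check cell (2,8):
  A: rows 5-6 cols 9-10 -> outside (row miss)
  B: rows 0-2 cols 8-9 z=5 -> covers; best now B (z=5)
  C: rows 3-8 cols 6-7 -> outside (row miss)
  D: rows 6-8 cols 8-9 -> outside (row miss)
  E: rows 2-3 cols 5-9 z=6 -> covers; best now B (z=5)
Winner: B at z=5

Answer: B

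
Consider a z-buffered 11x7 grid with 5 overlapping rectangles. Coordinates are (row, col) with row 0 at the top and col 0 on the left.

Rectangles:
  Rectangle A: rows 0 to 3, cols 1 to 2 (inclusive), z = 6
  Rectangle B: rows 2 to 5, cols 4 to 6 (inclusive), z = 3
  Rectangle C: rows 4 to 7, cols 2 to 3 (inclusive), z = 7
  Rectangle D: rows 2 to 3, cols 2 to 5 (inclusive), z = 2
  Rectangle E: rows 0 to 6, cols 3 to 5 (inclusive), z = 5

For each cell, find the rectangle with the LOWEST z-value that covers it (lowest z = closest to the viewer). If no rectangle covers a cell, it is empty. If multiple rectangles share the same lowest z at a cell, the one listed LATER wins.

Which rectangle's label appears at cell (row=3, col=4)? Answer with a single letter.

Answer: D

Derivation:
Check cell (3,4):
  A: rows 0-3 cols 1-2 -> outside (col miss)
  B: rows 2-5 cols 4-6 z=3 -> covers; best now B (z=3)
  C: rows 4-7 cols 2-3 -> outside (row miss)
  D: rows 2-3 cols 2-5 z=2 -> covers; best now D (z=2)
  E: rows 0-6 cols 3-5 z=5 -> covers; best now D (z=2)
Winner: D at z=2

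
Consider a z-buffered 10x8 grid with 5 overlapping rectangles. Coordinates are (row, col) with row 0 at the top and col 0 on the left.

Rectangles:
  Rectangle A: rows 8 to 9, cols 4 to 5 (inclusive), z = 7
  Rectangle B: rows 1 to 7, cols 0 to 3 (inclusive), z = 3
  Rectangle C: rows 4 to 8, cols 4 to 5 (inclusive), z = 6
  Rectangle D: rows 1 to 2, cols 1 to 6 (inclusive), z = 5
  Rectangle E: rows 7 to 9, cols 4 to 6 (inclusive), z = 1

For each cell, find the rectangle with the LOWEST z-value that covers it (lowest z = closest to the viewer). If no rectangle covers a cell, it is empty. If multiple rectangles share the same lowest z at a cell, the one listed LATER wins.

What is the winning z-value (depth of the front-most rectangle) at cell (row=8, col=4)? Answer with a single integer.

Answer: 1

Derivation:
Check cell (8,4):
  A: rows 8-9 cols 4-5 z=7 -> covers; best now A (z=7)
  B: rows 1-7 cols 0-3 -> outside (row miss)
  C: rows 4-8 cols 4-5 z=6 -> covers; best now C (z=6)
  D: rows 1-2 cols 1-6 -> outside (row miss)
  E: rows 7-9 cols 4-6 z=1 -> covers; best now E (z=1)
Winner: E at z=1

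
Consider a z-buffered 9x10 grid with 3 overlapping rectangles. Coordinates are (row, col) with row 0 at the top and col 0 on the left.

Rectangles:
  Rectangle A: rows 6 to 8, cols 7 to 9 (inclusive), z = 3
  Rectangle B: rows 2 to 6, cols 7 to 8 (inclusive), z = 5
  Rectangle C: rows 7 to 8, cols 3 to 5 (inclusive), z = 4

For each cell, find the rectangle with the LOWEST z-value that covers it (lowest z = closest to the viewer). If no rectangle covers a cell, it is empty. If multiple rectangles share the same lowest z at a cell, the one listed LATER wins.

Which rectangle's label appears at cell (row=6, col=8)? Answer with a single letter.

Answer: A

Derivation:
Check cell (6,8):
  A: rows 6-8 cols 7-9 z=3 -> covers; best now A (z=3)
  B: rows 2-6 cols 7-8 z=5 -> covers; best now A (z=3)
  C: rows 7-8 cols 3-5 -> outside (row miss)
Winner: A at z=3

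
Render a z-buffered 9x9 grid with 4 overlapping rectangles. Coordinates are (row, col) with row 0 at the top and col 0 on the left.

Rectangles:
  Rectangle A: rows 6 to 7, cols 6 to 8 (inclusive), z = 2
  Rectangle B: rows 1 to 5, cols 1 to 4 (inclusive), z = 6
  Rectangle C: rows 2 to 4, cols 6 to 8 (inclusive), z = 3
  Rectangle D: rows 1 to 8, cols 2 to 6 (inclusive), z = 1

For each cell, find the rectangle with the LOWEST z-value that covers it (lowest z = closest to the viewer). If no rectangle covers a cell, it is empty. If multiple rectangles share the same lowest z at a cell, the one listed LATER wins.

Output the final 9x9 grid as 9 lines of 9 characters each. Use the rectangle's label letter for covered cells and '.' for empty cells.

.........
.BDDDDD..
.BDDDDDCC
.BDDDDDCC
.BDDDDDCC
.BDDDDD..
..DDDDDAA
..DDDDDAA
..DDDDD..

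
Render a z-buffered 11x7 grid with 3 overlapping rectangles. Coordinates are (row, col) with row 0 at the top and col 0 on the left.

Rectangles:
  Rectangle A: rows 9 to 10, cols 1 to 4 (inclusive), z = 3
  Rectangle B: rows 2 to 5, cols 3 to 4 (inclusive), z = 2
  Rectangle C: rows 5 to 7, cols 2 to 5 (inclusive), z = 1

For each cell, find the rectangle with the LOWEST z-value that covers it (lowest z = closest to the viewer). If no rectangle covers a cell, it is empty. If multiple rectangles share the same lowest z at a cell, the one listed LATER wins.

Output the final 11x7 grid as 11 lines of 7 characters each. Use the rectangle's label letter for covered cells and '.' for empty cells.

.......
.......
...BB..
...BB..
...BB..
..CCCC.
..CCCC.
..CCCC.
.......
.AAAA..
.AAAA..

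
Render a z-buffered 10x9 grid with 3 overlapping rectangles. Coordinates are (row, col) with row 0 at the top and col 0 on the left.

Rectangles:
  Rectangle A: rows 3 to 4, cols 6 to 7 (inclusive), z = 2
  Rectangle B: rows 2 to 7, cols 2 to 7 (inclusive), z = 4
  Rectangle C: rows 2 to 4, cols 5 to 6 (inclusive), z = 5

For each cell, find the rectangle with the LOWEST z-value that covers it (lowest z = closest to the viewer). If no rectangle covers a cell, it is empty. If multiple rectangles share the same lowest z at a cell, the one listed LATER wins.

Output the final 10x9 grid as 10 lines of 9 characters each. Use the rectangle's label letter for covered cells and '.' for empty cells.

.........
.........
..BBBBBB.
..BBBBAA.
..BBBBAA.
..BBBBBB.
..BBBBBB.
..BBBBBB.
.........
.........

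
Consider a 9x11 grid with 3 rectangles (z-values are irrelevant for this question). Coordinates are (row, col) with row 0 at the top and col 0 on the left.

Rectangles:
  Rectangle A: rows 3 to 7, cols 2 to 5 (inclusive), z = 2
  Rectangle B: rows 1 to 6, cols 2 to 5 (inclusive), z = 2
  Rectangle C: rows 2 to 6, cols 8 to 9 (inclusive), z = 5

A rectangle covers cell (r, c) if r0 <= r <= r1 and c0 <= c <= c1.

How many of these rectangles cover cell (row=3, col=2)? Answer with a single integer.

Answer: 2

Derivation:
Check cell (3,2):
  A: rows 3-7 cols 2-5 -> covers
  B: rows 1-6 cols 2-5 -> covers
  C: rows 2-6 cols 8-9 -> outside (col miss)
Count covering = 2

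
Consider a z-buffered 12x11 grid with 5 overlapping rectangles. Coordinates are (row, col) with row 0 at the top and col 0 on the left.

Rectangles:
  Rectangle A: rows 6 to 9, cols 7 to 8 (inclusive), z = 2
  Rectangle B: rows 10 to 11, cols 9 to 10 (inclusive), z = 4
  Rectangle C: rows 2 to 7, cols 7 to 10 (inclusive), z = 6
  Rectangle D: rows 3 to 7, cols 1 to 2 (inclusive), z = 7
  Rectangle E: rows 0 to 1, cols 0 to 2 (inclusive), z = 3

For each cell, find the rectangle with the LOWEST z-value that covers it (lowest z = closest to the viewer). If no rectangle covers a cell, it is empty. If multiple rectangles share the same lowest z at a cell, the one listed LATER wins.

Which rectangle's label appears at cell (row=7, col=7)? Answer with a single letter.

Answer: A

Derivation:
Check cell (7,7):
  A: rows 6-9 cols 7-8 z=2 -> covers; best now A (z=2)
  B: rows 10-11 cols 9-10 -> outside (row miss)
  C: rows 2-7 cols 7-10 z=6 -> covers; best now A (z=2)
  D: rows 3-7 cols 1-2 -> outside (col miss)
  E: rows 0-1 cols 0-2 -> outside (row miss)
Winner: A at z=2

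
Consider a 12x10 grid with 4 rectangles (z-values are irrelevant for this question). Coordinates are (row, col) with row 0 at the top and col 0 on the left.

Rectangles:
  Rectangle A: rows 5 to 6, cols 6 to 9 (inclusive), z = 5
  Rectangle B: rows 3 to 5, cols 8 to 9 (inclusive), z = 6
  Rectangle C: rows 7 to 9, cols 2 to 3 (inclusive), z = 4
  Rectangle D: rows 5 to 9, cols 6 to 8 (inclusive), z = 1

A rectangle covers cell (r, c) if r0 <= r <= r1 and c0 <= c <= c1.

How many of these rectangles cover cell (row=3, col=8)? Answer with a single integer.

Check cell (3,8):
  A: rows 5-6 cols 6-9 -> outside (row miss)
  B: rows 3-5 cols 8-9 -> covers
  C: rows 7-9 cols 2-3 -> outside (row miss)
  D: rows 5-9 cols 6-8 -> outside (row miss)
Count covering = 1

Answer: 1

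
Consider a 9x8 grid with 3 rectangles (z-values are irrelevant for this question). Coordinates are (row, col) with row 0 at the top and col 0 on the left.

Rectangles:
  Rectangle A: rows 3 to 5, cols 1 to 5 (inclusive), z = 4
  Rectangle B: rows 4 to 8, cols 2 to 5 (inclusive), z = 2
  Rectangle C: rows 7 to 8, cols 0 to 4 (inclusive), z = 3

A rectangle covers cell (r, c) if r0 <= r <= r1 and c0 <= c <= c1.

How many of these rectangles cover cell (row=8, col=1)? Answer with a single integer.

Answer: 1

Derivation:
Check cell (8,1):
  A: rows 3-5 cols 1-5 -> outside (row miss)
  B: rows 4-8 cols 2-5 -> outside (col miss)
  C: rows 7-8 cols 0-4 -> covers
Count covering = 1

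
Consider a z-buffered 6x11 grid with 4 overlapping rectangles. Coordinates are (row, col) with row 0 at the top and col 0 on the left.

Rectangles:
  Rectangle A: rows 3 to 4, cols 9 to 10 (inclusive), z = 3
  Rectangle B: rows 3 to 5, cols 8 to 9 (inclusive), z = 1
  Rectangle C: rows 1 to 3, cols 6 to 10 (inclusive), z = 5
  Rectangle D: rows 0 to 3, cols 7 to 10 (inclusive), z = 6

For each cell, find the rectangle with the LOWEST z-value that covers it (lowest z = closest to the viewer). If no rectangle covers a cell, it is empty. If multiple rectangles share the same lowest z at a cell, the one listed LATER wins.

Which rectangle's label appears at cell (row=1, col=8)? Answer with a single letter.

Check cell (1,8):
  A: rows 3-4 cols 9-10 -> outside (row miss)
  B: rows 3-5 cols 8-9 -> outside (row miss)
  C: rows 1-3 cols 6-10 z=5 -> covers; best now C (z=5)
  D: rows 0-3 cols 7-10 z=6 -> covers; best now C (z=5)
Winner: C at z=5

Answer: C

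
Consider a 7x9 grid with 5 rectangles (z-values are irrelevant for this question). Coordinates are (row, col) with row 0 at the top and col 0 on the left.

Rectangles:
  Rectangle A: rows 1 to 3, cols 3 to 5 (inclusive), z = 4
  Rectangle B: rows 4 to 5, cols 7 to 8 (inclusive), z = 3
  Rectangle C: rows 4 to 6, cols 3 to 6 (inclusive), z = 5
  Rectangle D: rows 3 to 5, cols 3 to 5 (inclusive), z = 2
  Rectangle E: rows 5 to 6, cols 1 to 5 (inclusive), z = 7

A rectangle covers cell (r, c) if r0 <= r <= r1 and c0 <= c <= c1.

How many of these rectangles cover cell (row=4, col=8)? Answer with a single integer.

Check cell (4,8):
  A: rows 1-3 cols 3-5 -> outside (row miss)
  B: rows 4-5 cols 7-8 -> covers
  C: rows 4-6 cols 3-6 -> outside (col miss)
  D: rows 3-5 cols 3-5 -> outside (col miss)
  E: rows 5-6 cols 1-5 -> outside (row miss)
Count covering = 1

Answer: 1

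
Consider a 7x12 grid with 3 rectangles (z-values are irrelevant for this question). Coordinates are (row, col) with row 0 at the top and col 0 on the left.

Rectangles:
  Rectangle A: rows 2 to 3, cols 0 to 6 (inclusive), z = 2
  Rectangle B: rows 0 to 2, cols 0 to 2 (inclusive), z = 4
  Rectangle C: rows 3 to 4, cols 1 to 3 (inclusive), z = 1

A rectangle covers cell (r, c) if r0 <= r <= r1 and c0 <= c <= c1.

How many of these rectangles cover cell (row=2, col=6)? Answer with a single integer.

Check cell (2,6):
  A: rows 2-3 cols 0-6 -> covers
  B: rows 0-2 cols 0-2 -> outside (col miss)
  C: rows 3-4 cols 1-3 -> outside (row miss)
Count covering = 1

Answer: 1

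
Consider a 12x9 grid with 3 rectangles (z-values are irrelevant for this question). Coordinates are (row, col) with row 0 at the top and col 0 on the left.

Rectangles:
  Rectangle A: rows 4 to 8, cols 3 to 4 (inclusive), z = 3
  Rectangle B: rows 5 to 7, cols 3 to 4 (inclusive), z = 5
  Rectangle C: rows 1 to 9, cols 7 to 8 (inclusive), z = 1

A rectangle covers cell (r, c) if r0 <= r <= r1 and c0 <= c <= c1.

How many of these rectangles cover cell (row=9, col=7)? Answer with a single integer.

Answer: 1

Derivation:
Check cell (9,7):
  A: rows 4-8 cols 3-4 -> outside (row miss)
  B: rows 5-7 cols 3-4 -> outside (row miss)
  C: rows 1-9 cols 7-8 -> covers
Count covering = 1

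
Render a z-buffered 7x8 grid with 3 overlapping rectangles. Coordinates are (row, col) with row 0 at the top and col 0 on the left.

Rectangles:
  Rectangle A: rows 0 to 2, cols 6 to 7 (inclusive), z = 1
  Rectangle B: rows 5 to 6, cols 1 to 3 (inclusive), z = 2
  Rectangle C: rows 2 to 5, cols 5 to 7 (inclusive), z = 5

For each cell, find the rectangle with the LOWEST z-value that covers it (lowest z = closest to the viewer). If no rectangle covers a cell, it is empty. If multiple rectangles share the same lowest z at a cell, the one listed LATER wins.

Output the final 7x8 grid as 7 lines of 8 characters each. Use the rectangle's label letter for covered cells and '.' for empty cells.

......AA
......AA
.....CAA
.....CCC
.....CCC
.BBB.CCC
.BBB....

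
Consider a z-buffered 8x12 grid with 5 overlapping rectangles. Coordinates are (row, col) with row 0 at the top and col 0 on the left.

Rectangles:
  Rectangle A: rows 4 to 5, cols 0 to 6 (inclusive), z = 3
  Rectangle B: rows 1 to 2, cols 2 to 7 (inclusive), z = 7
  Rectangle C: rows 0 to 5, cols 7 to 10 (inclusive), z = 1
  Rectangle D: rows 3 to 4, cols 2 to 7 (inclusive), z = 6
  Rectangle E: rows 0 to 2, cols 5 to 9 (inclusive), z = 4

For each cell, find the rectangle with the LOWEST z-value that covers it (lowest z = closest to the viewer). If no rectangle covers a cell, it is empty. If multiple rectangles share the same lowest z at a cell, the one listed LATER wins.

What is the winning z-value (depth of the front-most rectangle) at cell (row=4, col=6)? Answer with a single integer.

Answer: 3

Derivation:
Check cell (4,6):
  A: rows 4-5 cols 0-6 z=3 -> covers; best now A (z=3)
  B: rows 1-2 cols 2-7 -> outside (row miss)
  C: rows 0-5 cols 7-10 -> outside (col miss)
  D: rows 3-4 cols 2-7 z=6 -> covers; best now A (z=3)
  E: rows 0-2 cols 5-9 -> outside (row miss)
Winner: A at z=3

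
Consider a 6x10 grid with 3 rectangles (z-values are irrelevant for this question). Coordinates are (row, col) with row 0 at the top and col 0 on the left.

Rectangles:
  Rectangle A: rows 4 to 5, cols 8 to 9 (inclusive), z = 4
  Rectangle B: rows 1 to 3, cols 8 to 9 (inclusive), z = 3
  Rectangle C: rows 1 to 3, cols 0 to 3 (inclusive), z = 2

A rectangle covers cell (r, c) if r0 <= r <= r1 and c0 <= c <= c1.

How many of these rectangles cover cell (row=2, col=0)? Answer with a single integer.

Answer: 1

Derivation:
Check cell (2,0):
  A: rows 4-5 cols 8-9 -> outside (row miss)
  B: rows 1-3 cols 8-9 -> outside (col miss)
  C: rows 1-3 cols 0-3 -> covers
Count covering = 1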